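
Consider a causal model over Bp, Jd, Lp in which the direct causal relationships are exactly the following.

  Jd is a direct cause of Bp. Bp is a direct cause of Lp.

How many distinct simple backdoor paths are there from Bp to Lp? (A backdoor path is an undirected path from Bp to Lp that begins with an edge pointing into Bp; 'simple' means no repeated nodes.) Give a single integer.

0

A backdoor path from Bp to Lp is any simple undirected path whose first edge points into Bp (i.e. leaves Bp via a parent).
Parents of Bp: {Jd}.
No simple path from any parent of Bp reaches Lp without revisiting Bp, so there are no backdoor paths.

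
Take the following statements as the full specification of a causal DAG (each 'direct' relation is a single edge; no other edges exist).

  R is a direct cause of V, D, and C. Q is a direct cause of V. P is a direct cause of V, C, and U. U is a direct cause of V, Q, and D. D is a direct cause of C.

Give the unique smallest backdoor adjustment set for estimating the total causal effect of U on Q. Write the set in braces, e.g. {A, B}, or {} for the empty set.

Variables eligible for adjustment (non-descendants of U, excluding U and Q): {P, R}.
Backdoor paths from U to Q:
  P1: U <- P -> V <- Q
  P2: U <- P -> C <- R -> V <- Q
  P3: U <- P -> C <- D <- R -> V <- Q
Each backdoor path contains an unconditioned collider, so every path is already blocked with the empty conditioning set:
  P1: blocked at collider V (neither it nor any descendant is in the conditioning set).
  P2: blocked at collider C (neither it nor any descendant is in the conditioning set).
  P3: blocked at collider C (neither it nor any descendant is in the conditioning set).
The empty set is therefore the unique smallest valid set.

{}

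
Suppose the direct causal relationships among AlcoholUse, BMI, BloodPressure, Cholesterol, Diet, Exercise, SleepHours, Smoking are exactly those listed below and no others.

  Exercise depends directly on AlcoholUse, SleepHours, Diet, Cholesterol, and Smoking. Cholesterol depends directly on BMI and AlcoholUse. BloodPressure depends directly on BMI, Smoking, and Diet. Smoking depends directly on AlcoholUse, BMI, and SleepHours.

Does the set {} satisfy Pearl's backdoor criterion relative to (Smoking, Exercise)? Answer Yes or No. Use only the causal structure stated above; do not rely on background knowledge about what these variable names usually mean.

Backdoor paths from Smoking to Exercise (paths whose first edge points into Smoking):
  P1: Smoking <- AlcoholUse -> Cholesterol <- BMI -> BloodPressure <- Diet -> Exercise
  P2: Smoking <- AlcoholUse -> Cholesterol -> Exercise
  P3: Smoking <- AlcoholUse -> Exercise
  P4: Smoking <- SleepHours -> Exercise
  P5: Smoking <- BMI -> Cholesterol <- AlcoholUse -> Exercise
  P6: Smoking <- BMI -> Cholesterol -> Exercise
  P7: Smoking <- BMI -> BloodPressure <- Diet -> Exercise
Condition 1 (no descendant of Smoking in the set): holds — descendants of Smoking are {BloodPressure, Exercise}; none are in {}.
Condition 2 (every backdoor path blocked by {}):
  P1: blocked at collider Cholesterol (neither it nor any descendant is in the conditioning set).
  P2: open — no interior node is in the conditioning set.
  P3: open — no interior node is in the conditioning set.
  P4: open — no interior node is in the conditioning set.
  P5: blocked at collider Cholesterol (neither it nor any descendant is in the conditioning set).
  P6: open — no interior node is in the conditioning set.
  P7: blocked at collider BloodPressure (neither it nor any descendant is in the conditioning set).
{} does not satisfy the backdoor criterion.

No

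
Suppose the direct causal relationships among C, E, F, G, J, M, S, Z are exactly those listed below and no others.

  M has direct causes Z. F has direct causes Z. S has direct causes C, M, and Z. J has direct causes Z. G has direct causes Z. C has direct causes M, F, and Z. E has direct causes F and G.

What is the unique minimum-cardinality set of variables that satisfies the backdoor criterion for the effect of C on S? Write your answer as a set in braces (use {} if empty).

Variables eligible for adjustment (non-descendants of C, excluding C and S): {E, F, G, J, M, Z}.
Backdoor paths from C to S:
  P1: C <- Z -> M -> S
  P2: C <- Z -> S
  P3: C <- F <- Z -> M -> S
  P4: C <- F <- Z -> S
  P5: C <- F -> E <- G <- Z -> M -> S
  P6: C <- F -> E <- G <- Z -> S
  P7: C <- M <- Z -> S
  P8: C <- M -> S
The empty set is not sufficient: P1 (C <- Z -> M -> S) has no collider blocking it and no conditioned non-collider, so it is open.
Try {M, Z}:
  P1: blocked at fork node Z ∈ conditioning set.
  P2: blocked at fork node Z ∈ conditioning set.
  P3: blocked at fork node Z ∈ conditioning set.
  P4: blocked at fork node Z ∈ conditioning set.
  P5: blocked at collider E (neither it nor any descendant is in the conditioning set).
  P6: blocked at collider E (neither it nor any descendant is in the conditioning set).
  P7: blocked at chain node M ∈ conditioning set.
  P8: blocked at fork node M ∈ conditioning set.
{M, Z} contains no descendant of C and blocks every backdoor path.
Every element of {M, Z} is needed (dropping M leaves P8 open; dropping Z leaves P2 open), so no proper subset is valid.
Among all size-2 subsets of the eligible variables, only {M, Z} blocks every backdoor path, so it is the unique smallest valid adjustment set.

{M, Z}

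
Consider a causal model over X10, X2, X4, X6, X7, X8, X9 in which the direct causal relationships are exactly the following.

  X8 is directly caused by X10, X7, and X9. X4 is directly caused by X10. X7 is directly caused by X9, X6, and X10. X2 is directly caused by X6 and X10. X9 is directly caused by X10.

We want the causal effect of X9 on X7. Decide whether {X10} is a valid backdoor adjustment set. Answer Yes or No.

Yes

Backdoor paths from X9 to X7 (paths whose first edge points into X9):
  P1: X9 <- X10 -> X7
  P2: X9 <- X10 -> X2 <- X6 -> X7
  P3: X9 <- X10 -> X8 <- X7
Condition 1 (no descendant of X9 in the set): holds — descendants of X9 are {X7, X8}; none are in {X10}.
Condition 2 (every backdoor path blocked by {X10}):
  P1: blocked at fork node X10 ∈ conditioning set.
  P2: blocked at fork node X10 ∈ conditioning set.
  P3: blocked at fork node X10 ∈ conditioning set.
{X10} satisfies the backdoor criterion.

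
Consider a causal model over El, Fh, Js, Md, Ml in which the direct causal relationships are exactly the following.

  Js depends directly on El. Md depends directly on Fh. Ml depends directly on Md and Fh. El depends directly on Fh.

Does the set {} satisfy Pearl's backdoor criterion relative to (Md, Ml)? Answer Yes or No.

Backdoor paths from Md to Ml (paths whose first edge points into Md):
  P1: Md <- Fh -> Ml
Condition 1 (no descendant of Md in the set): holds — descendants of Md are {Ml}; none are in {}.
Condition 2 (every backdoor path blocked by {}):
  P1: open — no interior node is in the conditioning set.
{} does not satisfy the backdoor criterion.

No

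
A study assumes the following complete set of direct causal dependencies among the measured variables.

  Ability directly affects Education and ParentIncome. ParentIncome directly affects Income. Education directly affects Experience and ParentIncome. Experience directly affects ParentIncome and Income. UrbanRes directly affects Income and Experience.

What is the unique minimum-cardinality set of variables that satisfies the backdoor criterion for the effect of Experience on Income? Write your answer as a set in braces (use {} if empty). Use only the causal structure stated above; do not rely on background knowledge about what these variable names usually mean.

{Education, UrbanRes}

Variables eligible for adjustment (non-descendants of Experience, excluding Experience and Income): {Ability, Education, UrbanRes}.
Backdoor paths from Experience to Income:
  P1: Experience <- UrbanRes -> Income
  P2: Experience <- Education <- Ability -> ParentIncome -> Income
  P3: Experience <- Education -> ParentIncome -> Income
The empty set is not sufficient: P1 (Experience <- UrbanRes -> Income) has no collider blocking it and no conditioned non-collider, so it is open.
Try {Education, UrbanRes}:
  P1: blocked at fork node UrbanRes ∈ conditioning set.
  P2: blocked at chain node Education ∈ conditioning set.
  P3: blocked at fork node Education ∈ conditioning set.
{Education, UrbanRes} contains no descendant of Experience and blocks every backdoor path.
Every element of {Education, UrbanRes} is needed (dropping Education leaves P2 open; dropping UrbanRes leaves P1 open), so no proper subset is valid.
Among all size-2 subsets of the eligible variables, only {Education, UrbanRes} blocks every backdoor path, so it is the unique smallest valid adjustment set.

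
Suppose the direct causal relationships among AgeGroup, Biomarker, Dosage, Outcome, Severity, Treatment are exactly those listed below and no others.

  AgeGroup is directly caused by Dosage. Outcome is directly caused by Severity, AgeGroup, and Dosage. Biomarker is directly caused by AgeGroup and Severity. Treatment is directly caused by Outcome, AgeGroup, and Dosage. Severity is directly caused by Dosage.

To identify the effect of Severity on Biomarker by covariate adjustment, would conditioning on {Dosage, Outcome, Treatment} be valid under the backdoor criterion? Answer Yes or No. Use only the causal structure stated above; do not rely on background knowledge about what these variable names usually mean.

No

Backdoor paths from Severity to Biomarker (paths whose first edge points into Severity):
  P1: Severity <- Dosage -> AgeGroup -> Biomarker
  P2: Severity <- Dosage -> Outcome <- AgeGroup -> Biomarker
  P3: Severity <- Dosage -> Outcome -> Treatment <- AgeGroup -> Biomarker
  P4: Severity <- Dosage -> Treatment <- AgeGroup -> Biomarker
  P5: Severity <- Dosage -> Treatment <- Outcome <- AgeGroup -> Biomarker
Condition 1 (no descendant of Severity in the set): FAILS — Outcome and Treatment are descendants of Severity.
Condition 2 (every backdoor path blocked by {Dosage, Outcome, Treatment}):
  P1: blocked at fork node Dosage ∈ conditioning set.
  P2: blocked at fork node Dosage ∈ conditioning set.
  P3: blocked at fork node Dosage ∈ conditioning set.
  P4: blocked at fork node Dosage ∈ conditioning set.
  P5: blocked at fork node Dosage ∈ conditioning set.
{Dosage, Outcome, Treatment} does not satisfy the backdoor criterion.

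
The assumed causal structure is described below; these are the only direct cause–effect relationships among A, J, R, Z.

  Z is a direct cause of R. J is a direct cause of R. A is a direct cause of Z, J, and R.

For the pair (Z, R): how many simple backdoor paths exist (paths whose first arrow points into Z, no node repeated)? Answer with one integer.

A backdoor path from Z to R is any simple undirected path whose first edge points into Z (i.e. leaves Z via a parent).
Parents of Z: {A}.
Enumerating:
  P1: Z <- A -> J -> R
  P2: Z <- A -> R
That exhausts the simple backdoor paths. Count: 2.

2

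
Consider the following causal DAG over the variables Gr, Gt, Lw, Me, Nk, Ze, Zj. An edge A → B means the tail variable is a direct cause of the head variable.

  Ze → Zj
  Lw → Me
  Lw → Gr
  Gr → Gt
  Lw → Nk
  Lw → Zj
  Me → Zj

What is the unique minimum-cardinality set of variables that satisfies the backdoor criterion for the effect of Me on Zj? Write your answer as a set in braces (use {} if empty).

Variables eligible for adjustment (non-descendants of Me, excluding Me and Zj): {Gr, Gt, Lw, Nk, Ze}.
Backdoor paths from Me to Zj:
  P1: Me <- Lw -> Zj
The empty set is not sufficient: P1 (Me <- Lw -> Zj) has no collider blocking it and no conditioned non-collider, so it is open.
Try {Lw}:
  P1: blocked at fork node Lw ∈ conditioning set.
{Lw} contains no descendant of Me and blocks every backdoor path.
No other singleton works — e.g. {Gr} leaves P1 open — so {Lw} is the unique smallest valid adjustment set.

{Lw}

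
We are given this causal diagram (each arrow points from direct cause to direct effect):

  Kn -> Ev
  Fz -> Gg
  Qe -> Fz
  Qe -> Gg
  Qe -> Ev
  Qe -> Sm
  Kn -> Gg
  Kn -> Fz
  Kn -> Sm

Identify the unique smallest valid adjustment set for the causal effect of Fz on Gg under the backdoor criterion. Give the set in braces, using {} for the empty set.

Variables eligible for adjustment (non-descendants of Fz, excluding Fz and Gg): {Ev, Kn, Qe, Sm}.
Backdoor paths from Fz to Gg:
  P1: Fz <- Qe -> Gg
  P2: Fz <- Qe -> Sm <- Kn -> Gg
  P3: Fz <- Qe -> Ev <- Kn -> Gg
  P4: Fz <- Kn -> Gg
  P5: Fz <- Kn -> Sm <- Qe -> Gg
  P6: Fz <- Kn -> Ev <- Qe -> Gg
The empty set is not sufficient: P1 (Fz <- Qe -> Gg) has no collider blocking it and no conditioned non-collider, so it is open.
Try {Kn, Qe}:
  P1: blocked at fork node Qe ∈ conditioning set.
  P2: blocked at fork node Qe ∈ conditioning set.
  P3: blocked at fork node Qe ∈ conditioning set.
  P4: blocked at fork node Kn ∈ conditioning set.
  P5: blocked at fork node Kn ∈ conditioning set.
  P6: blocked at fork node Kn ∈ conditioning set.
{Kn, Qe} contains no descendant of Fz and blocks every backdoor path.
Every element of {Kn, Qe} is needed (dropping Kn leaves P4 open; dropping Qe leaves P1 open), so no proper subset is valid.
Among all size-2 subsets of the eligible variables, only {Kn, Qe} blocks every backdoor path, so it is the unique smallest valid adjustment set.

{Kn, Qe}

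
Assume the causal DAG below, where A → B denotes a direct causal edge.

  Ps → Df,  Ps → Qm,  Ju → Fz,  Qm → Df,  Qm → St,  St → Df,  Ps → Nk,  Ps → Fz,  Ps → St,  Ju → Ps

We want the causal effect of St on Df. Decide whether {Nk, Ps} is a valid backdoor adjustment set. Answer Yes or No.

No

Backdoor paths from St to Df (paths whose first edge points into St):
  P1: St <- Ps -> Qm -> Df
  P2: St <- Ps -> Df
  P3: St <- Qm <- Ps -> Df
  P4: St <- Qm -> Df
Condition 1 (no descendant of St in the set): holds — descendants of St are {Df}; none are in {Nk, Ps}.
Condition 2 (every backdoor path blocked by {Nk, Ps}):
  P1: blocked at fork node Ps ∈ conditioning set.
  P2: blocked at fork node Ps ∈ conditioning set.
  P3: blocked at fork node Ps ∈ conditioning set.
  P4: open — no interior node is in the conditioning set.
{Nk, Ps} does not satisfy the backdoor criterion.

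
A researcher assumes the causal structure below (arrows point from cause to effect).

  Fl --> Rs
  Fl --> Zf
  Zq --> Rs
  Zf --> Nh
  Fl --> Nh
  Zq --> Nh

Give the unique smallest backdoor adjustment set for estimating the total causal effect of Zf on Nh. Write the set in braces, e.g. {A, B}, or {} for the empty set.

Variables eligible for adjustment (non-descendants of Zf, excluding Zf and Nh): {Fl, Rs, Zq}.
Backdoor paths from Zf to Nh:
  P1: Zf <- Fl -> Rs <- Zq -> Nh
  P2: Zf <- Fl -> Nh
The empty set is not sufficient: P2 (Zf <- Fl -> Nh) has no collider blocking it and no conditioned non-collider, so it is open.
Try {Fl}:
  P1: blocked at fork node Fl ∈ conditioning set.
  P2: blocked at fork node Fl ∈ conditioning set.
{Fl} contains no descendant of Zf and blocks every backdoor path.
No other singleton works — e.g. {Zq} leaves P2 open — so {Fl} is the unique smallest valid adjustment set.

{Fl}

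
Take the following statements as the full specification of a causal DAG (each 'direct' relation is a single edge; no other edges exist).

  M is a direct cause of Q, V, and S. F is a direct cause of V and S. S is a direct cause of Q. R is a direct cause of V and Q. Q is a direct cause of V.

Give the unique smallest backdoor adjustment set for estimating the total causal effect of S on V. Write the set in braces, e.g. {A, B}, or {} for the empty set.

{F, M}

Variables eligible for adjustment (non-descendants of S, excluding S and V): {F, M, R}.
Backdoor paths from S to V:
  P1: S <- M -> Q <- R -> V
  P2: S <- M -> Q -> V
  P3: S <- M -> V
  P4: S <- F -> V
The empty set is not sufficient: P2 (S <- M -> Q -> V) has no collider blocking it and no conditioned non-collider, so it is open.
Try {F, M}:
  P1: blocked at fork node M ∈ conditioning set.
  P2: blocked at fork node M ∈ conditioning set.
  P3: blocked at fork node M ∈ conditioning set.
  P4: blocked at fork node F ∈ conditioning set.
{F, M} contains no descendant of S and blocks every backdoor path.
Every element of {F, M} is needed (dropping F leaves P4 open; dropping M leaves P2 open), so no proper subset is valid.
Among all size-2 subsets of the eligible variables, only {F, M} blocks every backdoor path, so it is the unique smallest valid adjustment set.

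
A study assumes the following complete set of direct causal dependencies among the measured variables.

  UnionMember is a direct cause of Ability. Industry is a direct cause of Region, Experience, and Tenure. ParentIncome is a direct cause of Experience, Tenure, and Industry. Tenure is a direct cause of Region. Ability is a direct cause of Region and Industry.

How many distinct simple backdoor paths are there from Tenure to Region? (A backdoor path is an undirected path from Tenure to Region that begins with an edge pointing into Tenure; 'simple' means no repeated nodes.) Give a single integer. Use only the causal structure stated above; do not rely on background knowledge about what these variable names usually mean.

6

A backdoor path from Tenure to Region is any simple undirected path whose first edge points into Tenure (i.e. leaves Tenure via a parent).
Parents of Tenure: {Industry, ParentIncome}.
Enumerating:
  P1: Tenure <- ParentIncome -> Industry <- Ability -> Region
  P2: Tenure <- ParentIncome -> Industry -> Region
  P3: Tenure <- ParentIncome -> Experience <- Industry <- Ability -> Region
  P4: Tenure <- ParentIncome -> Experience <- Industry -> Region
  P5: Tenure <- Industry <- Ability -> Region
  P6: Tenure <- Industry -> Region
That exhausts the simple backdoor paths. Count: 6.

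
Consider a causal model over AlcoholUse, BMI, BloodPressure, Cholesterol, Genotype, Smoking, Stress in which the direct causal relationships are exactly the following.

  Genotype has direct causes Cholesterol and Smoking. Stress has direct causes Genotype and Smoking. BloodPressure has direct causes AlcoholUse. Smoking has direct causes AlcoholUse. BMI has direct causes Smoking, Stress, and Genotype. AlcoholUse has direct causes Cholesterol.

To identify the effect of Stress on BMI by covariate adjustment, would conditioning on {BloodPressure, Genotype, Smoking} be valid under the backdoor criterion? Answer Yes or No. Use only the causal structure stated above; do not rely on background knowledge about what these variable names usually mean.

Yes

Backdoor paths from Stress to BMI (paths whose first edge points into Stress):
  P1: Stress <- Smoking <- AlcoholUse <- Cholesterol -> Genotype -> BMI
  P2: Stress <- Smoking -> Genotype -> BMI
  P3: Stress <- Smoking -> BMI
  P4: Stress <- Genotype <- Cholesterol -> AlcoholUse -> Smoking -> BMI
  P5: Stress <- Genotype <- Smoking -> BMI
  P6: Stress <- Genotype -> BMI
Condition 1 (no descendant of Stress in the set): holds — descendants of Stress are {BMI}; none are in {BloodPressure, Genotype, Smoking}.
Condition 2 (every backdoor path blocked by {BloodPressure, Genotype, Smoking}):
  P1: blocked at chain node Smoking ∈ conditioning set.
  P2: blocked at fork node Smoking ∈ conditioning set.
  P3: blocked at fork node Smoking ∈ conditioning set.
  P4: blocked at chain node Genotype ∈ conditioning set.
  P5: blocked at chain node Genotype ∈ conditioning set.
  P6: blocked at fork node Genotype ∈ conditioning set.
{BloodPressure, Genotype, Smoking} satisfies the backdoor criterion.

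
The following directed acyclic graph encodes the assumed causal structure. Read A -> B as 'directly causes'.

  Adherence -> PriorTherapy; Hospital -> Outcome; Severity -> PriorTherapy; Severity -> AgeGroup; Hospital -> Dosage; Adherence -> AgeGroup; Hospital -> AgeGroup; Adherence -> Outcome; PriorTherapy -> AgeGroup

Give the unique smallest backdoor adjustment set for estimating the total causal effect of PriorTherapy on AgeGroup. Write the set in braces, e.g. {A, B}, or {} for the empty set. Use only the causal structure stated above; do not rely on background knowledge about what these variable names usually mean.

{Adherence, Severity}

Variables eligible for adjustment (non-descendants of PriorTherapy, excluding PriorTherapy and AgeGroup): {Adherence, Dosage, Hospital, Outcome, Severity}.
Backdoor paths from PriorTherapy to AgeGroup:
  P1: PriorTherapy <- Severity -> AgeGroup
  P2: PriorTherapy <- Adherence -> Outcome <- Hospital -> AgeGroup
  P3: PriorTherapy <- Adherence -> AgeGroup
The empty set is not sufficient: P1 (PriorTherapy <- Severity -> AgeGroup) has no collider blocking it and no conditioned non-collider, so it is open.
Try {Adherence, Severity}:
  P1: blocked at fork node Severity ∈ conditioning set.
  P2: blocked at fork node Adherence ∈ conditioning set.
  P3: blocked at fork node Adherence ∈ conditioning set.
{Adherence, Severity} contains no descendant of PriorTherapy and blocks every backdoor path.
Every element of {Adherence, Severity} is needed (dropping Adherence leaves P3 open; dropping Severity leaves P1 open), so no proper subset is valid.
Among all size-2 subsets of the eligible variables, only {Adherence, Severity} blocks every backdoor path, so it is the unique smallest valid adjustment set.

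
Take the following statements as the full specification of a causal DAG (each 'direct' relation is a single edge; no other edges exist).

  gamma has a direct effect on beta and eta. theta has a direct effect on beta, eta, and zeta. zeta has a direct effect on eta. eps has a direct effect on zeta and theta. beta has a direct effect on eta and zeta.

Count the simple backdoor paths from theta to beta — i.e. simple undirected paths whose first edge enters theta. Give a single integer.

A backdoor path from theta to beta is any simple undirected path whose first edge points into theta (i.e. leaves theta via a parent).
Parents of theta: {eps}.
Enumerating:
  P1: theta <- eps -> zeta <- beta
  P2: theta <- eps -> zeta -> eta <- gamma -> beta
  P3: theta <- eps -> zeta -> eta <- beta
That exhausts the simple backdoor paths. Count: 3.

3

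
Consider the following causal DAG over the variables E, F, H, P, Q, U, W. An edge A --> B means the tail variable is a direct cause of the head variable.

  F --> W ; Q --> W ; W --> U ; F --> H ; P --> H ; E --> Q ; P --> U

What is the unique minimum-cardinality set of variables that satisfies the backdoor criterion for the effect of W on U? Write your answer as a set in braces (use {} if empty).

Variables eligible for adjustment (non-descendants of W, excluding W and U): {E, F, H, P, Q}.
Backdoor paths from W to U:
  P1: W <- F -> H <- P -> U
Each backdoor path contains an unconditioned collider, so every path is already blocked with the empty conditioning set:
  P1: blocked at collider H (neither it nor any descendant is in the conditioning set).
The empty set is therefore the unique smallest valid set.

{}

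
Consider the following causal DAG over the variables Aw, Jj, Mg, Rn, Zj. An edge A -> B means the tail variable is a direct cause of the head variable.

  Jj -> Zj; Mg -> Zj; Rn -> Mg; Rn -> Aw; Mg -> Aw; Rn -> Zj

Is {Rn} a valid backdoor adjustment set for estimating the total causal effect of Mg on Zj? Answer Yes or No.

Backdoor paths from Mg to Zj (paths whose first edge points into Mg):
  P1: Mg <- Rn -> Zj
Condition 1 (no descendant of Mg in the set): holds — descendants of Mg are {Aw, Zj}; none are in {Rn}.
Condition 2 (every backdoor path blocked by {Rn}):
  P1: blocked at fork node Rn ∈ conditioning set.
{Rn} satisfies the backdoor criterion.

Yes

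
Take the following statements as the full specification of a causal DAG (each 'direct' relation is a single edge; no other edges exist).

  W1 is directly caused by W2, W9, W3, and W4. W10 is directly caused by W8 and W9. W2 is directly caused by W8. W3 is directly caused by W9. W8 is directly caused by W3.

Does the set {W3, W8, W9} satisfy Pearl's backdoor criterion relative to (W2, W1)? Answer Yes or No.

Backdoor paths from W2 to W1 (paths whose first edge points into W2):
  P1: W2 <- W8 <- W3 <- W9 -> W1
  P2: W2 <- W8 <- W3 -> W1
  P3: W2 <- W8 -> W10 <- W9 -> W3 -> W1
  P4: W2 <- W8 -> W10 <- W9 -> W1
Condition 1 (no descendant of W2 in the set): holds — descendants of W2 are {W1}; none are in {W3, W8, W9}.
Condition 2 (every backdoor path blocked by {W3, W8, W9}):
  P1: blocked at chain node W8 ∈ conditioning set.
  P2: blocked at chain node W8 ∈ conditioning set.
  P3: blocked at fork node W8 ∈ conditioning set.
  P4: blocked at fork node W8 ∈ conditioning set.
{W3, W8, W9} satisfies the backdoor criterion.

Yes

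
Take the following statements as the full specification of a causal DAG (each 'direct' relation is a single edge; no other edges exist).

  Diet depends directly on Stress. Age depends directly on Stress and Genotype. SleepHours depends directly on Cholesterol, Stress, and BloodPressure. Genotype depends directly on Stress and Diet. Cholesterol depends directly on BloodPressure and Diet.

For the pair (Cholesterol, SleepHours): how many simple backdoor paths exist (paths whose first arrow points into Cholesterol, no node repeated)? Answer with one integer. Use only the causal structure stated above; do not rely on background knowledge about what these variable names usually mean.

4

A backdoor path from Cholesterol to SleepHours is any simple undirected path whose first edge points into Cholesterol (i.e. leaves Cholesterol via a parent).
Parents of Cholesterol: {BloodPressure, Diet}.
Enumerating:
  P1: Cholesterol <- BloodPressure -> SleepHours
  P2: Cholesterol <- Diet <- Stress -> SleepHours
  P3: Cholesterol <- Diet -> Genotype <- Stress -> SleepHours
  P4: Cholesterol <- Diet -> Genotype -> Age <- Stress -> SleepHours
That exhausts the simple backdoor paths. Count: 4.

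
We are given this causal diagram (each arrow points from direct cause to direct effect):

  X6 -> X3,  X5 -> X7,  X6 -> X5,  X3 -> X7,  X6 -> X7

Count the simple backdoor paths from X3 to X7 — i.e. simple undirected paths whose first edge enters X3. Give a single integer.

2

A backdoor path from X3 to X7 is any simple undirected path whose first edge points into X3 (i.e. leaves X3 via a parent).
Parents of X3: {X6}.
Enumerating:
  P1: X3 <- X6 -> X5 -> X7
  P2: X3 <- X6 -> X7
That exhausts the simple backdoor paths. Count: 2.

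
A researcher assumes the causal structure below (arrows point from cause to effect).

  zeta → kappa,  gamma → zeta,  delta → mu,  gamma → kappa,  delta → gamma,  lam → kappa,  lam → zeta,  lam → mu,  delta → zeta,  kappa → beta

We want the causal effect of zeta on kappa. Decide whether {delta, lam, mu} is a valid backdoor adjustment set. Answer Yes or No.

Backdoor paths from zeta to kappa (paths whose first edge points into zeta):
  P1: zeta <- delta -> gamma -> kappa
  P2: zeta <- delta -> mu <- lam -> kappa
  P3: zeta <- lam -> mu <- delta -> gamma -> kappa
  P4: zeta <- lam -> kappa
  P5: zeta <- gamma <- delta -> mu <- lam -> kappa
  P6: zeta <- gamma -> kappa
Condition 1 (no descendant of zeta in the set): holds — descendants of zeta are {beta, kappa}; none are in {delta, lam, mu}.
Condition 2 (every backdoor path blocked by {delta, lam, mu}):
  P1: blocked at fork node delta ∈ conditioning set.
  P2: blocked at fork node delta ∈ conditioning set.
  P3: blocked at fork node lam ∈ conditioning set.
  P4: blocked at fork node lam ∈ conditioning set.
  P5: blocked at fork node delta ∈ conditioning set.
  P6: open — no interior node is in the conditioning set.
{delta, lam, mu} does not satisfy the backdoor criterion.

No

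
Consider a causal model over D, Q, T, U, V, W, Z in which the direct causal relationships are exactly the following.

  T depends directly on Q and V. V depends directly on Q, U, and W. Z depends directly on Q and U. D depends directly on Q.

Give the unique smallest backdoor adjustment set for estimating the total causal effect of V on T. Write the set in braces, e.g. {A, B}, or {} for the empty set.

{Q}

Variables eligible for adjustment (non-descendants of V, excluding V and T): {D, Q, U, W, Z}.
Backdoor paths from V to T:
  P1: V <- U -> Z <- Q -> T
  P2: V <- Q -> T
The empty set is not sufficient: P2 (V <- Q -> T) has no collider blocking it and no conditioned non-collider, so it is open.
Try {Q}:
  P1: blocked at collider Z (neither it nor any descendant is in the conditioning set).
  P2: blocked at fork node Q ∈ conditioning set.
{Q} contains no descendant of V and blocks every backdoor path.
No other singleton works — e.g. {U} leaves P2 open — so {Q} is the unique smallest valid adjustment set.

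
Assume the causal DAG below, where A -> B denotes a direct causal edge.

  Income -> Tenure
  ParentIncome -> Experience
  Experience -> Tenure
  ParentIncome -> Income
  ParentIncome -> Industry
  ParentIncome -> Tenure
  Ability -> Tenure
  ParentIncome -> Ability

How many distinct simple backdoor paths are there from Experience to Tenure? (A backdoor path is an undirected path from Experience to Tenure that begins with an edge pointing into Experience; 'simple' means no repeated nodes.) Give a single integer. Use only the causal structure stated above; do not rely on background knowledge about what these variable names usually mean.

3

A backdoor path from Experience to Tenure is any simple undirected path whose first edge points into Experience (i.e. leaves Experience via a parent).
Parents of Experience: {ParentIncome}.
Enumerating:
  P1: Experience <- ParentIncome -> Ability -> Tenure
  P2: Experience <- ParentIncome -> Income -> Tenure
  P3: Experience <- ParentIncome -> Tenure
That exhausts the simple backdoor paths. Count: 3.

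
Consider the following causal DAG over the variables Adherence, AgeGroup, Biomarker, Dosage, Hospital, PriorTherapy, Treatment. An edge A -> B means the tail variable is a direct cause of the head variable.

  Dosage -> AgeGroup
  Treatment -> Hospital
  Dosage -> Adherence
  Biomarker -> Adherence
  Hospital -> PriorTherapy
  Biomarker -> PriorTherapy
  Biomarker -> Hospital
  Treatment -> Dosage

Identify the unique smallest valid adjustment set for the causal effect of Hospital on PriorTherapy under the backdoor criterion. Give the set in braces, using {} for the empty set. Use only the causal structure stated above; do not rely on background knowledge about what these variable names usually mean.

Variables eligible for adjustment (non-descendants of Hospital, excluding Hospital and PriorTherapy): {Adherence, AgeGroup, Biomarker, Dosage, Treatment}.
Backdoor paths from Hospital to PriorTherapy:
  P1: Hospital <- Treatment -> Dosage -> Adherence <- Biomarker -> PriorTherapy
  P2: Hospital <- Biomarker -> PriorTherapy
The empty set is not sufficient: P2 (Hospital <- Biomarker -> PriorTherapy) has no collider blocking it and no conditioned non-collider, so it is open.
Try {Biomarker}:
  P1: blocked at collider Adherence (neither it nor any descendant is in the conditioning set).
  P2: blocked at fork node Biomarker ∈ conditioning set.
{Biomarker} contains no descendant of Hospital and blocks every backdoor path.
No other singleton works — e.g. {Treatment} leaves P2 open — so {Biomarker} is the unique smallest valid adjustment set.

{Biomarker}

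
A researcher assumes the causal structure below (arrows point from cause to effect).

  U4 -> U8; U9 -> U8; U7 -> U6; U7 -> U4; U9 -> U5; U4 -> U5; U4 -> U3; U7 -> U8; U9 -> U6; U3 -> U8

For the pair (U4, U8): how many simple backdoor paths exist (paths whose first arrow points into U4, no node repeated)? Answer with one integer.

A backdoor path from U4 to U8 is any simple undirected path whose first edge points into U4 (i.e. leaves U4 via a parent).
Parents of U4: {U7}.
Enumerating:
  P1: U4 <- U7 -> U6 <- U9 -> U8
  P2: U4 <- U7 -> U8
That exhausts the simple backdoor paths. Count: 2.

2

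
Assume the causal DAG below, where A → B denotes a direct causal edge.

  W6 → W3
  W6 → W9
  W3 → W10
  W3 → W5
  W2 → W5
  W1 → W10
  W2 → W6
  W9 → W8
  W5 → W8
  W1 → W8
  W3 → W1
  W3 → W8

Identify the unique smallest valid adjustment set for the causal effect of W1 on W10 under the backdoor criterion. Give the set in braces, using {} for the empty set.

{W3}

Variables eligible for adjustment (non-descendants of W1, excluding W1 and W10): {W2, W3, W5, W6, W9}.
Backdoor paths from W1 to W10:
  P1: W1 <- W3 -> W10
The empty set is not sufficient: P1 (W1 <- W3 -> W10) has no collider blocking it and no conditioned non-collider, so it is open.
Try {W3}:
  P1: blocked at fork node W3 ∈ conditioning set.
{W3} contains no descendant of W1 and blocks every backdoor path.
No other singleton works — e.g. {W2} leaves P1 open — so {W3} is the unique smallest valid adjustment set.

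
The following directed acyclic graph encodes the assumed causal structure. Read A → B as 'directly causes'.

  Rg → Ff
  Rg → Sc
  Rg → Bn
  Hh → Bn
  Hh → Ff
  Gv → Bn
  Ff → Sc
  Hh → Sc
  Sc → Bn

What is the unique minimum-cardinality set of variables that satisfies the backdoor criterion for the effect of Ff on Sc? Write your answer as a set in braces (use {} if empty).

{Hh, Rg}

Variables eligible for adjustment (non-descendants of Ff, excluding Ff and Sc): {Gv, Hh, Rg}.
Backdoor paths from Ff to Sc:
  P1: Ff <- Rg -> Sc
  P2: Ff <- Rg -> Bn <- Hh -> Sc
  P3: Ff <- Rg -> Bn <- Sc
  P4: Ff <- Hh -> Sc
  P5: Ff <- Hh -> Bn <- Rg -> Sc
  P6: Ff <- Hh -> Bn <- Sc
The empty set is not sufficient: P1 (Ff <- Rg -> Sc) has no collider blocking it and no conditioned non-collider, so it is open.
Try {Hh, Rg}:
  P1: blocked at fork node Rg ∈ conditioning set.
  P2: blocked at fork node Rg ∈ conditioning set.
  P3: blocked at fork node Rg ∈ conditioning set.
  P4: blocked at fork node Hh ∈ conditioning set.
  P5: blocked at fork node Hh ∈ conditioning set.
  P6: blocked at fork node Hh ∈ conditioning set.
{Hh, Rg} contains no descendant of Ff and blocks every backdoor path.
Every element of {Hh, Rg} is needed (dropping Hh leaves P4 open; dropping Rg leaves P1 open), so no proper subset is valid.
Among all size-2 subsets of the eligible variables, only {Hh, Rg} blocks every backdoor path, so it is the unique smallest valid adjustment set.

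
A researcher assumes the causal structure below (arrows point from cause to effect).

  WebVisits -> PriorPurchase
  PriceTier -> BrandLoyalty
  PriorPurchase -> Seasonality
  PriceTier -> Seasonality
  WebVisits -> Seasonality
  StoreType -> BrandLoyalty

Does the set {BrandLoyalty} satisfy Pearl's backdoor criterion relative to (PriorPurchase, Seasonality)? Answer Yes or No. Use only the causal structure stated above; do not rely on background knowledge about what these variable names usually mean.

No

Backdoor paths from PriorPurchase to Seasonality (paths whose first edge points into PriorPurchase):
  P1: PriorPurchase <- WebVisits -> Seasonality
Condition 1 (no descendant of PriorPurchase in the set): holds — descendants of PriorPurchase are {Seasonality}; none are in {BrandLoyalty}.
Condition 2 (every backdoor path blocked by {BrandLoyalty}):
  P1: open — no interior node is in the conditioning set.
{BrandLoyalty} does not satisfy the backdoor criterion.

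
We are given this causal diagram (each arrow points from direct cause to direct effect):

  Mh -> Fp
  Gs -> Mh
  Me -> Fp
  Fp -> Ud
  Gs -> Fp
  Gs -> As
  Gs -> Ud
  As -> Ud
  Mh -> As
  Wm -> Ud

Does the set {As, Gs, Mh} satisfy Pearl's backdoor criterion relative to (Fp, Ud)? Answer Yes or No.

Yes

Backdoor paths from Fp to Ud (paths whose first edge points into Fp):
  P1: Fp <- Gs -> Mh -> As -> Ud
  P2: Fp <- Gs -> As -> Ud
  P3: Fp <- Gs -> Ud
  P4: Fp <- Mh <- Gs -> As -> Ud
  P5: Fp <- Mh <- Gs -> Ud
  P6: Fp <- Mh -> As <- Gs -> Ud
  P7: Fp <- Mh -> As -> Ud
Condition 1 (no descendant of Fp in the set): holds — descendants of Fp are {Ud}; none are in {As, Gs, Mh}.
Condition 2 (every backdoor path blocked by {As, Gs, Mh}):
  P1: blocked at fork node Gs ∈ conditioning set.
  P2: blocked at fork node Gs ∈ conditioning set.
  P3: blocked at fork node Gs ∈ conditioning set.
  P4: blocked at chain node Mh ∈ conditioning set.
  P5: blocked at chain node Mh ∈ conditioning set.
  P6: blocked at fork node Mh ∈ conditioning set.
  P7: blocked at fork node Mh ∈ conditioning set.
{As, Gs, Mh} satisfies the backdoor criterion.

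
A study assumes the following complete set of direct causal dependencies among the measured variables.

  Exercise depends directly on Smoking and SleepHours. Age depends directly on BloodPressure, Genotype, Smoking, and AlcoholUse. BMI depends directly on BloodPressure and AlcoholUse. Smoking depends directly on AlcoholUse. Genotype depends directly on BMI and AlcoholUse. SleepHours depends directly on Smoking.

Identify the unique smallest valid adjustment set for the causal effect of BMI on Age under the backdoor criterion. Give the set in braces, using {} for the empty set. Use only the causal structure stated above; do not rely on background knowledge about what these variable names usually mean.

Variables eligible for adjustment (non-descendants of BMI, excluding BMI and Age): {AlcoholUse, BloodPressure, Exercise, SleepHours, Smoking}.
Backdoor paths from BMI to Age:
  P1: BMI <- AlcoholUse -> Smoking -> Age
  P2: BMI <- AlcoholUse -> Genotype -> Age
  P3: BMI <- AlcoholUse -> Age
  P4: BMI <- BloodPressure -> Age
The empty set is not sufficient: P1 (BMI <- AlcoholUse -> Smoking -> Age) has no collider blocking it and no conditioned non-collider, so it is open.
Try {AlcoholUse, BloodPressure}:
  P1: blocked at fork node AlcoholUse ∈ conditioning set.
  P2: blocked at fork node AlcoholUse ∈ conditioning set.
  P3: blocked at fork node AlcoholUse ∈ conditioning set.
  P4: blocked at fork node BloodPressure ∈ conditioning set.
{AlcoholUse, BloodPressure} contains no descendant of BMI and blocks every backdoor path.
Every element of {AlcoholUse, BloodPressure} is needed (dropping AlcoholUse leaves P1 open; dropping BloodPressure leaves P4 open), so no proper subset is valid.
Among all size-2 subsets of the eligible variables, only {AlcoholUse, BloodPressure} blocks every backdoor path, so it is the unique smallest valid adjustment set.

{AlcoholUse, BloodPressure}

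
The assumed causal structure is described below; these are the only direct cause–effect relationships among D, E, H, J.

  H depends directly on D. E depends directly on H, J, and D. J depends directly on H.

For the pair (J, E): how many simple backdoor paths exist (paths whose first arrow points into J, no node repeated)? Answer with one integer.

A backdoor path from J to E is any simple undirected path whose first edge points into J (i.e. leaves J via a parent).
Parents of J: {H}.
Enumerating:
  P1: J <- H <- D -> E
  P2: J <- H -> E
That exhausts the simple backdoor paths. Count: 2.

2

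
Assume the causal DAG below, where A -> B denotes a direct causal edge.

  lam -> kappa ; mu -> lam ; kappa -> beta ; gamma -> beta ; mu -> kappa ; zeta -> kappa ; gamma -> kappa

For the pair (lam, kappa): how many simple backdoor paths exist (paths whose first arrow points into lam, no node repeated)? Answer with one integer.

A backdoor path from lam to kappa is any simple undirected path whose first edge points into lam (i.e. leaves lam via a parent).
Parents of lam: {mu}.
Enumerating:
  P1: lam <- mu -> kappa
That exhausts the simple backdoor paths. Count: 1.

1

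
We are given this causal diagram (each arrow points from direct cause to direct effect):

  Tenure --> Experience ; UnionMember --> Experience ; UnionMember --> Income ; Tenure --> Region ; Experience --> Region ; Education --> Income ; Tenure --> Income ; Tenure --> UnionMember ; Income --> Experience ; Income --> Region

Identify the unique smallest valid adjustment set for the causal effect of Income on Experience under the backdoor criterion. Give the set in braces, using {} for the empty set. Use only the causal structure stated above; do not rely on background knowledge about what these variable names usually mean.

{Tenure, UnionMember}

Variables eligible for adjustment (non-descendants of Income, excluding Income and Experience): {Education, Tenure, UnionMember}.
Backdoor paths from Income to Experience:
  P1: Income <- Tenure -> UnionMember -> Experience
  P2: Income <- Tenure -> Experience
  P3: Income <- Tenure -> Region <- Experience
  P4: Income <- UnionMember <- Tenure -> Experience
  P5: Income <- UnionMember <- Tenure -> Region <- Experience
  P6: Income <- UnionMember -> Experience
The empty set is not sufficient: P1 (Income <- Tenure -> UnionMember -> Experience) has no collider blocking it and no conditioned non-collider, so it is open.
Try {Tenure, UnionMember}:
  P1: blocked at fork node Tenure ∈ conditioning set.
  P2: blocked at fork node Tenure ∈ conditioning set.
  P3: blocked at fork node Tenure ∈ conditioning set.
  P4: blocked at chain node UnionMember ∈ conditioning set.
  P5: blocked at chain node UnionMember ∈ conditioning set.
  P6: blocked at fork node UnionMember ∈ conditioning set.
{Tenure, UnionMember} contains no descendant of Income and blocks every backdoor path.
Every element of {Tenure, UnionMember} is needed (dropping Tenure leaves P2 open; dropping UnionMember leaves P6 open), so no proper subset is valid.
Among all size-2 subsets of the eligible variables, only {Tenure, UnionMember} blocks every backdoor path, so it is the unique smallest valid adjustment set.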